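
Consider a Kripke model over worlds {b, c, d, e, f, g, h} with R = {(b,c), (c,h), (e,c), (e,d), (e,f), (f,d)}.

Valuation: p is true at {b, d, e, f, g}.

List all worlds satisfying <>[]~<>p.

b: successors {c}; []~<>p there: c:T. ✓
c: successors {h}; []~<>p there: h:T. ✓
d: no successors, so <>[]~<>p fails. ✗
e: successors {c, d, f}; []~<>p there: c:T, d:T, f:T. ✓
f: successors {d}; []~<>p there: d:T. ✓
g: no successors, so <>[]~<>p fails. ✗
h: no successors, so <>[]~<>p fails. ✗

{b, c, e, f}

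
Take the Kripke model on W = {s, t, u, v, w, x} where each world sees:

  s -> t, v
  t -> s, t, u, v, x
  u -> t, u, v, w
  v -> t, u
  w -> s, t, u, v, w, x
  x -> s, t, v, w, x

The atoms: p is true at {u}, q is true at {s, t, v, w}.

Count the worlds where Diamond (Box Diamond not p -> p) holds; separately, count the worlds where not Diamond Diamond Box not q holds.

4 and 6

For Diamond (Box Diamond not p -> p):
s: successors {t, v}; Box Diamond not p -> p there: t:F, v:F. ✗
t: successors {s, t, u, v, x}; Box Diamond not p -> p there: s:F, t:F, u:T, v:F, x:F. ✓
u: successors {t, u, v, w}; Box Diamond not p -> p there: t:F, u:T, v:F, w:F. ✓
v: successors {t, u}; Box Diamond not p -> p there: t:F, u:T. ✓
w: successors {s, t, u, v, w, x}; Box Diamond not p -> p there: s:F, t:F, u:T, v:F, w:F, x:F. ✓
x: successors {s, t, v, w, x}; Box Diamond not p -> p there: s:F, t:F, v:F, w:F, x:F. ✗
— 4 worlds.
For not Diamond Diamond Box not q:
s: Diamond Diamond Box not q is F. ✓
t: Diamond Diamond Box not q is F. ✓
u: Diamond Diamond Box not q is F. ✓
v: Diamond Diamond Box not q is F. ✓
w: Diamond Diamond Box not q is F. ✓
x: Diamond Diamond Box not q is F. ✓
— 6 worlds.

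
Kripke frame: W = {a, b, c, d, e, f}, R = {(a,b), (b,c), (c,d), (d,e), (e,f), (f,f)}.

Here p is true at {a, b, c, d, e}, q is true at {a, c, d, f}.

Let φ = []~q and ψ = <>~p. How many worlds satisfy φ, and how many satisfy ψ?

For []~q:
a: successors {b}; ~q there: b:T. ✓
b: successors {c}; ~q there: c:F. ✗
c: successors {d}; ~q there: d:F. ✗
d: successors {e}; ~q there: e:T. ✓
e: successors {f}; ~q there: f:F. ✗
f: successors {f}; ~q there: f:F. ✗
— 2 worlds.
For <>~p:
a: successors {b}; ~p there: b:F. ✗
b: successors {c}; ~p there: c:F. ✗
c: successors {d}; ~p there: d:F. ✗
d: successors {e}; ~p there: e:F. ✗
e: successors {f}; ~p there: f:T. ✓
f: successors {f}; ~p there: f:T. ✓
— 2 worlds.

2 and 2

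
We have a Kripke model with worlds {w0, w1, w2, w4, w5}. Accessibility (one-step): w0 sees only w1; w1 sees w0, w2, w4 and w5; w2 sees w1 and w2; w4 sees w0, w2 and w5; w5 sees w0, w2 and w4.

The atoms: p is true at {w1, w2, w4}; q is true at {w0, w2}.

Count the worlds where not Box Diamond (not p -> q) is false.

5

w0: Box Diamond (not p -> q) is T. ✗
w1: Box Diamond (not p -> q) is T. ✗
w2: Box Diamond (not p -> q) is T. ✗
w4: Box Diamond (not p -> q) is T. ✗
w5: Box Diamond (not p -> q) is T. ✗
Satisfying worlds: ∅.
So not Box Diamond (not p -> q) fails at the other 5 worlds.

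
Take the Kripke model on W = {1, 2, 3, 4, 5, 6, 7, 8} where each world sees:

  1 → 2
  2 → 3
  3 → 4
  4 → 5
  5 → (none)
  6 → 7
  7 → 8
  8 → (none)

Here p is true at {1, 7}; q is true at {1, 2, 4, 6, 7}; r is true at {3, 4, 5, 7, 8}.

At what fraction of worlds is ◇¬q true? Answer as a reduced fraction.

1: successors {2}; ¬q there: 2:F. ✗
2: successors {3}; ¬q there: 3:T. ✓
3: successors {4}; ¬q there: 4:F. ✗
4: successors {5}; ¬q there: 5:T. ✓
5: no successors, so ◇¬q fails. ✗
6: successors {7}; ¬q there: 7:F. ✗
7: successors {8}; ¬q there: 8:T. ✓
8: no successors, so ◇¬q fails. ✗
That's 3 of 8 worlds, so 3/8.

3/8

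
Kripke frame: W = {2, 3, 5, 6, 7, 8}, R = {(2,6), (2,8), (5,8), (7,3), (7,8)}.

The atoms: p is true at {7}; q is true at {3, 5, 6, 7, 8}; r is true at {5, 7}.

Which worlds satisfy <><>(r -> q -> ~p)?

2: successors {6, 8}; <>(r -> q -> ~p) there: 6:F, 8:F. ✗
3: no successors, so <><>(r -> q -> ~p) fails. ✗
5: successors {8}; <>(r -> q -> ~p) there: 8:F. ✗
6: no successors, so <><>(r -> q -> ~p) fails. ✗
7: successors {3, 8}; <>(r -> q -> ~p) there: 3:F, 8:F. ✗
8: no successors, so <><>(r -> q -> ~p) fails. ✗

∅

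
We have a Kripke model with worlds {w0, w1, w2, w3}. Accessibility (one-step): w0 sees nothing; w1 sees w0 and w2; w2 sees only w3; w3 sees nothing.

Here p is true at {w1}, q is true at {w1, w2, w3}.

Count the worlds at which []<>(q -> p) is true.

w0: no successors, so []<>(q -> p) holds vacuously. ✓
w1: successors {w0, w2}; <>(q -> p) there: w0:F, w2:F. ✗
w2: successors {w3}; <>(q -> p) there: w3:F. ✗
w3: no successors, so []<>(q -> p) holds vacuously. ✓
Satisfying worlds: {w0, w3}.

2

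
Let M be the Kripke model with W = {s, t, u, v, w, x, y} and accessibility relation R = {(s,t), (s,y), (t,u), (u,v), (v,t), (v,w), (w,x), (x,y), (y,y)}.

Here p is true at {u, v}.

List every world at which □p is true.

{t, u}

s: successors {t, y}; p there: t:F, y:F. ✗
t: successors {u}; p there: u:T. ✓
u: successors {v}; p there: v:T. ✓
v: successors {t, w}; p there: t:F, w:F. ✗
w: successors {x}; p there: x:F. ✗
x: successors {y}; p there: y:F. ✗
y: successors {y}; p there: y:F. ✗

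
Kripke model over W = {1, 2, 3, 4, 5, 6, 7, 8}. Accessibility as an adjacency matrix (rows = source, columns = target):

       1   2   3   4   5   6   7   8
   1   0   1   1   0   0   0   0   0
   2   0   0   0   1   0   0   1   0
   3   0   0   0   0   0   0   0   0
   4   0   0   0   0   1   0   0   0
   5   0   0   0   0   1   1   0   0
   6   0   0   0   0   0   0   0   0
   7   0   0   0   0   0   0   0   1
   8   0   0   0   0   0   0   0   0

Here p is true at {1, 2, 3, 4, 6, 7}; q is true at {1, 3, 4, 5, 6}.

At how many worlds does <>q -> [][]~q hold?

4

1: <>q is T, [][]~q is F. ✗
2: <>q is T, [][]~q is F. ✗
3: <>q is F, [][]~q is T. ✓
4: <>q is T, [][]~q is F. ✗
5: <>q is T, [][]~q is F. ✗
6: <>q is F, [][]~q is T. ✓
7: <>q is F, [][]~q is T. ✓
8: <>q is F, [][]~q is T. ✓
Satisfying worlds: {3, 6, 7, 8}.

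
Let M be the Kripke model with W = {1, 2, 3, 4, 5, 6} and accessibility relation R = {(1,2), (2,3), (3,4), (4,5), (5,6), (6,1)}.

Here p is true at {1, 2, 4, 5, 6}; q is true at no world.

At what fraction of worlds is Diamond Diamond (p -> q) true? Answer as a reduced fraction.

1: successors {2}; Diamond (p -> q) there: 2:T. ✓
2: successors {3}; Diamond (p -> q) there: 3:F. ✗
3: successors {4}; Diamond (p -> q) there: 4:F. ✗
4: successors {5}; Diamond (p -> q) there: 5:F. ✗
5: successors {6}; Diamond (p -> q) there: 6:F. ✗
6: successors {1}; Diamond (p -> q) there: 1:F. ✗
That's 1 of 6 worlds, so 1/6.

1/6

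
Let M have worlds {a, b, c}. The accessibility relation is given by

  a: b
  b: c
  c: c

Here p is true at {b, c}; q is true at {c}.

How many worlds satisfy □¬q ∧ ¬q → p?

2

a: □¬q ∧ ¬q is T, p is F. ✗
b: □¬q ∧ ¬q is F, p is T. ✓
c: □¬q ∧ ¬q is F, p is T. ✓
Satisfying worlds: {b, c}.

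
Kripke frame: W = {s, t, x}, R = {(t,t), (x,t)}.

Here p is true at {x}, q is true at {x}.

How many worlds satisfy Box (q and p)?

s: no successors, so Box (q and p) holds vacuously. ✓
t: successors {t}; q and p there: t:F. ✗
x: successors {t}; q and p there: t:F. ✗
Satisfying worlds: {s}.

1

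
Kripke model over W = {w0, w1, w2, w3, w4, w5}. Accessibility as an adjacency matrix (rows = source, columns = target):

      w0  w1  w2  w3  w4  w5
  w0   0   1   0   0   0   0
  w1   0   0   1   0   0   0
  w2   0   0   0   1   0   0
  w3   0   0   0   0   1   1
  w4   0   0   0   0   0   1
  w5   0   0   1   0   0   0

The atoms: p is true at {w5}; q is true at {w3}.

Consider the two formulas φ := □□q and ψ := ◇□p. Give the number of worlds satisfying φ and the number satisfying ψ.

For □□q:
w0: successors {w1}; □q there: w1:F. ✗
w1: successors {w2}; □q there: w2:T. ✓
w2: successors {w3}; □q there: w3:F. ✗
w3: successors {w4, w5}; □q there: w4:F, w5:F. ✗
w4: successors {w5}; □q there: w5:F. ✗
w5: successors {w2}; □q there: w2:T. ✓
— 2 worlds.
For ◇□p:
w0: successors {w1}; □p there: w1:F. ✗
w1: successors {w2}; □p there: w2:F. ✗
w2: successors {w3}; □p there: w3:F. ✗
w3: successors {w4, w5}; □p there: w4:T, w5:F. ✓
w4: successors {w5}; □p there: w5:F. ✗
w5: successors {w2}; □p there: w2:F. ✗
— 1 world.

2 and 1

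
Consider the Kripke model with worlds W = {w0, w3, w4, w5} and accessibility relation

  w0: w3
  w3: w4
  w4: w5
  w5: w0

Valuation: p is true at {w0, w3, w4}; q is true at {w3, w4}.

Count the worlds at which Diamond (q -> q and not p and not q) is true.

w0: successors {w3}; q -> q and not p and not q there: w3:F. ✗
w3: successors {w4}; q -> q and not p and not q there: w4:F. ✗
w4: successors {w5}; q -> q and not p and not q there: w5:T. ✓
w5: successors {w0}; q -> q and not p and not q there: w0:T. ✓
Satisfying worlds: {w4, w5}.

2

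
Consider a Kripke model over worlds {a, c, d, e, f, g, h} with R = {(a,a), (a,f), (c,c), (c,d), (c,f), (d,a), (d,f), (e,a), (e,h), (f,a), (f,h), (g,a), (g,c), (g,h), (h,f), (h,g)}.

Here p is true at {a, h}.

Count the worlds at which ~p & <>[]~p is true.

a: ~p is F, <>[]~p is F. ✗
c: ~p is T, <>[]~p is T. ✓
d: ~p is T, <>[]~p is F. ✗
e: ~p is T, <>[]~p is T. ✓
f: ~p is T, <>[]~p is T. ✓
g: ~p is T, <>[]~p is T. ✓
h: ~p is F, <>[]~p is F. ✗
Satisfying worlds: {c, e, f, g}.

4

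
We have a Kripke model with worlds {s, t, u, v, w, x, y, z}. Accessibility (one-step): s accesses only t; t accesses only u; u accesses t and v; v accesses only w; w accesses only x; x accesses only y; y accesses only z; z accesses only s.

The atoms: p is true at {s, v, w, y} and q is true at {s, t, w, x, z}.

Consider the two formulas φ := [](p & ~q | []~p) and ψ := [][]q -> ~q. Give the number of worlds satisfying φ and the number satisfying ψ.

For [](p & ~q | []~p):
s: successors {t}; p & ~q | []~p there: t:T. ✓
t: successors {u}; p & ~q | []~p there: u:F. ✗
u: successors {t, v}; p & ~q | []~p there: t:T, v:T. ✓
v: successors {w}; p & ~q | []~p there: w:T. ✓
w: successors {x}; p & ~q | []~p there: x:F. ✗
x: successors {y}; p & ~q | []~p there: y:T. ✓
y: successors {z}; p & ~q | []~p there: z:F. ✗
z: successors {s}; p & ~q | []~p there: s:T. ✓
— 5 worlds.
For [][]q -> ~q:
s: [][]q is F, ~q is F. ✓
t: [][]q is F, ~q is F. ✓
u: [][]q is F, ~q is T. ✓
v: [][]q is T, ~q is T. ✓
w: [][]q is F, ~q is F. ✓
x: [][]q is T, ~q is F. ✗
y: [][]q is T, ~q is T. ✓
z: [][]q is T, ~q is F. ✗
— 6 worlds.

5 and 6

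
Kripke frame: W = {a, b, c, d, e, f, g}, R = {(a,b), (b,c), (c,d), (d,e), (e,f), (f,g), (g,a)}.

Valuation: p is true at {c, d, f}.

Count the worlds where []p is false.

4

a: successors {b}; p there: b:F. ✗
b: successors {c}; p there: c:T. ✓
c: successors {d}; p there: d:T. ✓
d: successors {e}; p there: e:F. ✗
e: successors {f}; p there: f:T. ✓
f: successors {g}; p there: g:F. ✗
g: successors {a}; p there: a:F. ✗
Satisfying worlds: {b, c, e}.
So []p fails at the other 4 worlds.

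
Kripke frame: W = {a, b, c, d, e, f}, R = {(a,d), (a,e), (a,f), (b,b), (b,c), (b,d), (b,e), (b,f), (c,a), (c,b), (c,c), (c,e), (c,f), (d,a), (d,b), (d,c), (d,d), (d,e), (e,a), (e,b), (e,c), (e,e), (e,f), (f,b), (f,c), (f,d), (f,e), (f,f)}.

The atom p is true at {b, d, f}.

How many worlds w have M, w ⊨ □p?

0

a: successors {d, e, f}; p there: d:T, e:F, f:T. ✗
b: successors {b, c, d, e, f}; p there: b:T, c:F, d:T, e:F, f:T. ✗
c: successors {a, b, c, e, f}; p there: a:F, b:T, c:F, e:F, f:T. ✗
d: successors {a, b, c, d, e}; p there: a:F, b:T, c:F, d:T, e:F. ✗
e: successors {a, b, c, e, f}; p there: a:F, b:T, c:F, e:F, f:T. ✗
f: successors {b, c, d, e, f}; p there: b:T, c:F, d:T, e:F, f:T. ✗
Satisfying worlds: ∅.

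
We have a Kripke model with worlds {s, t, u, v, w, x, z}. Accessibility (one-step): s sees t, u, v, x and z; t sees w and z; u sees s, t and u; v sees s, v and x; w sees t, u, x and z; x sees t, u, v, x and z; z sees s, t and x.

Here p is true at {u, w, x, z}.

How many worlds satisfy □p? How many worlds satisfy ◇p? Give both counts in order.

For □p:
s: successors {t, u, v, x, z}; p there: t:F, u:T, v:F, x:T, z:T. ✗
t: successors {w, z}; p there: w:T, z:T. ✓
u: successors {s, t, u}; p there: s:F, t:F, u:T. ✗
v: successors {s, v, x}; p there: s:F, v:F, x:T. ✗
w: successors {t, u, x, z}; p there: t:F, u:T, x:T, z:T. ✗
x: successors {t, u, v, x, z}; p there: t:F, u:T, v:F, x:T, z:T. ✗
z: successors {s, t, x}; p there: s:F, t:F, x:T. ✗
— 1 world.
For ◇p:
s: successors {t, u, v, x, z}; p there: t:F, u:T, v:F, x:T, z:T. ✓
t: successors {w, z}; p there: w:T, z:T. ✓
u: successors {s, t, u}; p there: s:F, t:F, u:T. ✓
v: successors {s, v, x}; p there: s:F, v:F, x:T. ✓
w: successors {t, u, x, z}; p there: t:F, u:T, x:T, z:T. ✓
x: successors {t, u, v, x, z}; p there: t:F, u:T, v:F, x:T, z:T. ✓
z: successors {s, t, x}; p there: s:F, t:F, x:T. ✓
— 7 worlds.

1 and 7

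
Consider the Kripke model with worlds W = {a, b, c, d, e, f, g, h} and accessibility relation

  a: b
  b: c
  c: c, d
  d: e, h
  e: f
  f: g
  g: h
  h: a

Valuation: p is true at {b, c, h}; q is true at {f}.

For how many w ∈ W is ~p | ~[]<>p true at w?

a: ~p is T, ~[]<>p is F. ✓
b: ~p is F, ~[]<>p is F. ✗
c: ~p is F, ~[]<>p is F. ✗
d: ~p is T, ~[]<>p is T. ✓
e: ~p is T, ~[]<>p is T. ✓
f: ~p is T, ~[]<>p is F. ✓
g: ~p is T, ~[]<>p is T. ✓
h: ~p is F, ~[]<>p is F. ✗
Satisfying worlds: {a, d, e, f, g}.

5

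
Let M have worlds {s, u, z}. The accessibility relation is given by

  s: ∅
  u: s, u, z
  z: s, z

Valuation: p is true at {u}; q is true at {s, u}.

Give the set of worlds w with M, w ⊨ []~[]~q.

s: no successors, so []~[]~q holds vacuously. ✓
u: successors {s, u, z}; ~[]~q there: s:F, u:T, z:T. ✗
z: successors {s, z}; ~[]~q there: s:F, z:T. ✗

{s}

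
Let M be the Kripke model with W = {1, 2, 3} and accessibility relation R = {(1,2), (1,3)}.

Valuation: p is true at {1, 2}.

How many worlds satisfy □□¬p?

3

1: successors {2, 3}; □¬p there: 2:T, 3:T. ✓
2: no successors, so □□¬p holds vacuously. ✓
3: no successors, so □□¬p holds vacuously. ✓
Satisfying worlds: {1, 2, 3}.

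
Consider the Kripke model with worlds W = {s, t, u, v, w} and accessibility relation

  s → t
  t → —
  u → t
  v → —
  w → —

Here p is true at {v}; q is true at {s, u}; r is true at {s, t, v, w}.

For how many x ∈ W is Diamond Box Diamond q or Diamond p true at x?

2

s: Diamond Box Diamond q is T, Diamond p is F. ✓
t: Diamond Box Diamond q is F, Diamond p is F. ✗
u: Diamond Box Diamond q is T, Diamond p is F. ✓
v: Diamond Box Diamond q is F, Diamond p is F. ✗
w: Diamond Box Diamond q is F, Diamond p is F. ✗
Satisfying worlds: {s, u}.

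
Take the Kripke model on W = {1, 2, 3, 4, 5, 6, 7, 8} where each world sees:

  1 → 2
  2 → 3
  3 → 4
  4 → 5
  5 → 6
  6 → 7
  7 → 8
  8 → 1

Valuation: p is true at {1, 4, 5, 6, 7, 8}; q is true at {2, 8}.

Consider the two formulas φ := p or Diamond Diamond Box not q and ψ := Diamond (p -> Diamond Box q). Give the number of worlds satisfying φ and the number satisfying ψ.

8 and 4

For p or Diamond Diamond Box not q:
1: p is T, Diamond Diamond Box not q is T. ✓
2: p is F, Diamond Diamond Box not q is T. ✓
3: p is F, Diamond Diamond Box not q is T. ✓
4: p is T, Diamond Diamond Box not q is T. ✓
5: p is T, Diamond Diamond Box not q is F. ✓
6: p is T, Diamond Diamond Box not q is T. ✓
7: p is T, Diamond Diamond Box not q is F. ✓
8: p is T, Diamond Diamond Box not q is T. ✓
— 8 worlds.
For Diamond (p -> Diamond Box q):
1: successors {2}; p -> Diamond Box q there: 2:T. ✓
2: successors {3}; p -> Diamond Box q there: 3:T. ✓
3: successors {4}; p -> Diamond Box q there: 4:F. ✗
4: successors {5}; p -> Diamond Box q there: 5:F. ✗
5: successors {6}; p -> Diamond Box q there: 6:T. ✓
6: successors {7}; p -> Diamond Box q there: 7:F. ✗
7: successors {8}; p -> Diamond Box q there: 8:T. ✓
8: successors {1}; p -> Diamond Box q there: 1:F. ✗
— 4 worlds.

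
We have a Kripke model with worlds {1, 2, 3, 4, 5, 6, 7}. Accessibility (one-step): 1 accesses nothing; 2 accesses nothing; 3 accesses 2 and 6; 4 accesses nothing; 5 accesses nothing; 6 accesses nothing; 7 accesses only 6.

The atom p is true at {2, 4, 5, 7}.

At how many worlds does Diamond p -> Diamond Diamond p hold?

1: Diamond p is F, Diamond Diamond p is F. ✓
2: Diamond p is F, Diamond Diamond p is F. ✓
3: Diamond p is T, Diamond Diamond p is F. ✗
4: Diamond p is F, Diamond Diamond p is F. ✓
5: Diamond p is F, Diamond Diamond p is F. ✓
6: Diamond p is F, Diamond Diamond p is F. ✓
7: Diamond p is F, Diamond Diamond p is F. ✓
Satisfying worlds: {1, 2, 4, 5, 6, 7}.

6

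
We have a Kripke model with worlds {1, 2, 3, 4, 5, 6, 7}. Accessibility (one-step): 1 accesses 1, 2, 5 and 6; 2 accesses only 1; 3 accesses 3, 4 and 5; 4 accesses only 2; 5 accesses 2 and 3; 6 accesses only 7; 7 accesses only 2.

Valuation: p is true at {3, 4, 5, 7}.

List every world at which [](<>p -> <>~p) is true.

{2, 4, 6, 7}

1: successors {1, 2, 5, 6}; <>p -> <>~p there: 1:T, 2:T, 5:T, 6:F. ✗
2: successors {1}; <>p -> <>~p there: 1:T. ✓
3: successors {3, 4, 5}; <>p -> <>~p there: 3:F, 4:T, 5:T. ✗
4: successors {2}; <>p -> <>~p there: 2:T. ✓
5: successors {2, 3}; <>p -> <>~p there: 2:T, 3:F. ✗
6: successors {7}; <>p -> <>~p there: 7:T. ✓
7: successors {2}; <>p -> <>~p there: 2:T. ✓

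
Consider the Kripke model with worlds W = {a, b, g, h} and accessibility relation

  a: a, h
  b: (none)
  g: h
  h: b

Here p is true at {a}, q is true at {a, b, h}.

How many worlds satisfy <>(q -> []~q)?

a: successors {a, h}; q -> []~q there: a:F, h:F. ✗
b: no successors, so <>(q -> []~q) fails. ✗
g: successors {h}; q -> []~q there: h:F. ✗
h: successors {b}; q -> []~q there: b:T. ✓
Satisfying worlds: {h}.

1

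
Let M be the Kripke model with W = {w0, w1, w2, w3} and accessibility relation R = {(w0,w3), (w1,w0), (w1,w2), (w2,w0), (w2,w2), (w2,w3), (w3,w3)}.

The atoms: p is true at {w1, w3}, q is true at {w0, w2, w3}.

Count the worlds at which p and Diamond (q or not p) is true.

2

w0: p is F, Diamond (q or not p) is T. ✗
w1: p is T, Diamond (q or not p) is T. ✓
w2: p is F, Diamond (q or not p) is T. ✗
w3: p is T, Diamond (q or not p) is T. ✓
Satisfying worlds: {w1, w3}.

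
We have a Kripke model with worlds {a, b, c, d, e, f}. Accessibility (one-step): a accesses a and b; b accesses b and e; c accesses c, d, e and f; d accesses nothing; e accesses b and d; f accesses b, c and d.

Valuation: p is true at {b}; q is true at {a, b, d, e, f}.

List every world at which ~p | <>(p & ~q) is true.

a: ~p is T, <>(p & ~q) is F. ✓
b: ~p is F, <>(p & ~q) is F. ✗
c: ~p is T, <>(p & ~q) is F. ✓
d: ~p is T, <>(p & ~q) is F. ✓
e: ~p is T, <>(p & ~q) is F. ✓
f: ~p is T, <>(p & ~q) is F. ✓

{a, c, d, e, f}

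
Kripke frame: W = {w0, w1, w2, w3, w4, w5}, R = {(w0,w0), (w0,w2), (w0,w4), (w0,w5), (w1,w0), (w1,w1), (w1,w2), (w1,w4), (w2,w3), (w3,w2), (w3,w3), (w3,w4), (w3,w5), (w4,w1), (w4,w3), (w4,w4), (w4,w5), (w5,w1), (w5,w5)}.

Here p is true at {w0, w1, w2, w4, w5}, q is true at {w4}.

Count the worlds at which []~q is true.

w0: successors {w0, w2, w4, w5}; ~q there: w0:T, w2:T, w4:F, w5:T. ✗
w1: successors {w0, w1, w2, w4}; ~q there: w0:T, w1:T, w2:T, w4:F. ✗
w2: successors {w3}; ~q there: w3:T. ✓
w3: successors {w2, w3, w4, w5}; ~q there: w2:T, w3:T, w4:F, w5:T. ✗
w4: successors {w1, w3, w4, w5}; ~q there: w1:T, w3:T, w4:F, w5:T. ✗
w5: successors {w1, w5}; ~q there: w1:T, w5:T. ✓
Satisfying worlds: {w2, w5}.

2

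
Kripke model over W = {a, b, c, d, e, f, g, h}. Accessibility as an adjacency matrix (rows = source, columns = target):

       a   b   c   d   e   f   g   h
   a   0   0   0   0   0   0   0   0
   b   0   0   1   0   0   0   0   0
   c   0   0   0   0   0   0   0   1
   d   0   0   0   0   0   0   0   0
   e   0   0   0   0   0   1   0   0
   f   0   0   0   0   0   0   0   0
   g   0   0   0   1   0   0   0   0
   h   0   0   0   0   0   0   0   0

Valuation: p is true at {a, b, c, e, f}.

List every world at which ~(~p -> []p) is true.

a: ~p -> []p is T. ✗
b: ~p -> []p is T. ✗
c: ~p -> []p is T. ✗
d: ~p -> []p is T. ✗
e: ~p -> []p is T. ✗
f: ~p -> []p is T. ✗
g: ~p -> []p is F. ✓
h: ~p -> []p is T. ✗

{g}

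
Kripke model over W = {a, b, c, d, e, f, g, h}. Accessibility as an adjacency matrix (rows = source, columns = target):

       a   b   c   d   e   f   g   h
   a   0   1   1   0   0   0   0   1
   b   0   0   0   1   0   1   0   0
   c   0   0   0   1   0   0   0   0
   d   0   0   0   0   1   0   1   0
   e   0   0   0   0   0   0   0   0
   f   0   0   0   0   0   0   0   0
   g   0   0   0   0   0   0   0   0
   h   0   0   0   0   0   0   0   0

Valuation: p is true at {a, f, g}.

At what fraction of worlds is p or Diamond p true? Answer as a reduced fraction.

a: p is T, Diamond p is F. ✓
b: p is F, Diamond p is T. ✓
c: p is F, Diamond p is F. ✗
d: p is F, Diamond p is T. ✓
e: p is F, Diamond p is F. ✗
f: p is T, Diamond p is F. ✓
g: p is T, Diamond p is F. ✓
h: p is F, Diamond p is F. ✗
That's 5 of 8 worlds, so 5/8.

5/8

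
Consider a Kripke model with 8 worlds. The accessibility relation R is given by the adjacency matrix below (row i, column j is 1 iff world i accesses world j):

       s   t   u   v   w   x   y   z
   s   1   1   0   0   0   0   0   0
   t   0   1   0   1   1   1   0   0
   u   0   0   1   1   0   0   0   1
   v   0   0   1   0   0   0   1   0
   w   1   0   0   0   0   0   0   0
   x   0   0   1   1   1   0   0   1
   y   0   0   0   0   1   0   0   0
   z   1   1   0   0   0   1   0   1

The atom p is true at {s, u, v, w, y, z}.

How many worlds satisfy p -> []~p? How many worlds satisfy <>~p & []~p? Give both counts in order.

For p -> []~p:
s: p is T, []~p is F. ✗
t: p is F, []~p is F. ✓
u: p is T, []~p is F. ✗
v: p is T, []~p is F. ✗
w: p is T, []~p is F. ✗
x: p is F, []~p is F. ✓
y: p is T, []~p is F. ✗
z: p is T, []~p is F. ✗
— 2 worlds.
For <>~p & []~p:
s: <>~p is T, []~p is F. ✗
t: <>~p is T, []~p is F. ✗
u: <>~p is F, []~p is F. ✗
v: <>~p is F, []~p is F. ✗
w: <>~p is F, []~p is F. ✗
x: <>~p is F, []~p is F. ✗
y: <>~p is F, []~p is F. ✗
z: <>~p is T, []~p is F. ✗
— 0 worlds.

2 and 0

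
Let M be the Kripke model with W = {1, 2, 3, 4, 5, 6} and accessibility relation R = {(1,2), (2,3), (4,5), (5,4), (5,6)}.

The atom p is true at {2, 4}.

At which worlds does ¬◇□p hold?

{1, 3, 4, 6}

1: ◇□p is F. ✓
2: ◇□p is T. ✗
3: ◇□p is F. ✓
4: ◇□p is F. ✓
5: ◇□p is T. ✗
6: ◇□p is F. ✓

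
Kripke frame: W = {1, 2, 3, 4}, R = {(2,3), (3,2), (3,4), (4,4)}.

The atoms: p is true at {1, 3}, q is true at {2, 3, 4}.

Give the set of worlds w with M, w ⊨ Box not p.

{1, 3, 4}

1: no successors, so Box not p holds vacuously. ✓
2: successors {3}; not p there: 3:F. ✗
3: successors {2, 4}; not p there: 2:T, 4:T. ✓
4: successors {4}; not p there: 4:T. ✓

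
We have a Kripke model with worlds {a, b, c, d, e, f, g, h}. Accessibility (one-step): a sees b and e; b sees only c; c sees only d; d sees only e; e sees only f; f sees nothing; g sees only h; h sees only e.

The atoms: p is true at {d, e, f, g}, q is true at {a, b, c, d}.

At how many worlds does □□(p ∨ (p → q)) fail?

a: successors {b, e}; □(p ∨ (p → q)) there: b:T, e:T. ✓
b: successors {c}; □(p ∨ (p → q)) there: c:T. ✓
c: successors {d}; □(p ∨ (p → q)) there: d:T. ✓
d: successors {e}; □(p ∨ (p → q)) there: e:T. ✓
e: successors {f}; □(p ∨ (p → q)) there: f:T. ✓
f: no successors, so □□(p ∨ (p → q)) holds vacuously. ✓
g: successors {h}; □(p ∨ (p → q)) there: h:T. ✓
h: successors {e}; □(p ∨ (p → q)) there: e:T. ✓
Satisfying worlds: {a, b, c, d, e, f, g, h}.
So □□(p ∨ (p → q)) fails at the other 0 worlds.

0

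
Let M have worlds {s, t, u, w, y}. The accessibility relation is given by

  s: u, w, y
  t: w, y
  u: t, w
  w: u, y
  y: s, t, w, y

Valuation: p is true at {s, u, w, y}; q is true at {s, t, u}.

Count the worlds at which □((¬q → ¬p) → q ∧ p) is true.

s: successors {u, w, y}; (¬q → ¬p) → q ∧ p there: u:T, w:T, y:T. ✓
t: successors {w, y}; (¬q → ¬p) → q ∧ p there: w:T, y:T. ✓
u: successors {t, w}; (¬q → ¬p) → q ∧ p there: t:F, w:T. ✗
w: successors {u, y}; (¬q → ¬p) → q ∧ p there: u:T, y:T. ✓
y: successors {s, t, w, y}; (¬q → ¬p) → q ∧ p there: s:T, t:F, w:T, y:T. ✗
Satisfying worlds: {s, t, w}.

3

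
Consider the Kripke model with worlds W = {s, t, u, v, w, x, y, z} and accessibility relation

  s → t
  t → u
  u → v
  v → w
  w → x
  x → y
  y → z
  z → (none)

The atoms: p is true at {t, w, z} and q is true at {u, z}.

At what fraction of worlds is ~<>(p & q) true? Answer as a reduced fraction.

7/8

s: <>(p & q) is F. ✓
t: <>(p & q) is F. ✓
u: <>(p & q) is F. ✓
v: <>(p & q) is F. ✓
w: <>(p & q) is F. ✓
x: <>(p & q) is F. ✓
y: <>(p & q) is T. ✗
z: <>(p & q) is F. ✓
That's 7 of 8 worlds, so 7/8.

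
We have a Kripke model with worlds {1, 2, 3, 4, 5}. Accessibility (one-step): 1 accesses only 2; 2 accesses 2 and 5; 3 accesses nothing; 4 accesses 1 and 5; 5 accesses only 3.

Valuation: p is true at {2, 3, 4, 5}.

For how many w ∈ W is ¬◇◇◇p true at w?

1: ◇◇◇p is T. ✗
2: ◇◇◇p is T. ✗
3: ◇◇◇p is F. ✓
4: ◇◇◇p is T. ✗
5: ◇◇◇p is F. ✓
Satisfying worlds: {3, 5}.

2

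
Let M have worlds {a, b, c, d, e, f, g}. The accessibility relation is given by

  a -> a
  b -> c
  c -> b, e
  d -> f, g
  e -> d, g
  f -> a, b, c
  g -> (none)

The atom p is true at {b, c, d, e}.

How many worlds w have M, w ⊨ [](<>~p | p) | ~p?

5

a: [](<>~p | p) is T, ~p is T. ✓
b: [](<>~p | p) is T, ~p is F. ✓
c: [](<>~p | p) is T, ~p is F. ✓
d: [](<>~p | p) is F, ~p is F. ✗
e: [](<>~p | p) is F, ~p is F. ✗
f: [](<>~p | p) is T, ~p is T. ✓
g: [](<>~p | p) is T, ~p is T. ✓
Satisfying worlds: {a, b, c, f, g}.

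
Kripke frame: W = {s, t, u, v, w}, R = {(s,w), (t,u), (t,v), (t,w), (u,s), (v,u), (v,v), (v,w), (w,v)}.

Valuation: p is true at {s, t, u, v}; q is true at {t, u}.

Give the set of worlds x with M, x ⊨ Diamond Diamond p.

{s, t, v, w}

s: successors {w}; Diamond p there: w:T. ✓
t: successors {u, v, w}; Diamond p there: u:T, v:T, w:T. ✓
u: successors {s}; Diamond p there: s:F. ✗
v: successors {u, v, w}; Diamond p there: u:T, v:T, w:T. ✓
w: successors {v}; Diamond p there: v:T. ✓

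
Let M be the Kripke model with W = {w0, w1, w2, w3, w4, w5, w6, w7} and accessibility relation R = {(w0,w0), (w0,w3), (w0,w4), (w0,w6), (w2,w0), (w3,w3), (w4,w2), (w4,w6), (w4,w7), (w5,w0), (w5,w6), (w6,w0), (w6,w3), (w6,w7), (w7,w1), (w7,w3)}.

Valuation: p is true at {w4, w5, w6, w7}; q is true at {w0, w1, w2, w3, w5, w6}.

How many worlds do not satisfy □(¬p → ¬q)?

7

w0: successors {w0, w3, w4, w6}; ¬p → ¬q there: w0:F, w3:F, w4:T, w6:T. ✗
w1: no successors, so □(¬p → ¬q) holds vacuously. ✓
w2: successors {w0}; ¬p → ¬q there: w0:F. ✗
w3: successors {w3}; ¬p → ¬q there: w3:F. ✗
w4: successors {w2, w6, w7}; ¬p → ¬q there: w2:F, w6:T, w7:T. ✗
w5: successors {w0, w6}; ¬p → ¬q there: w0:F, w6:T. ✗
w6: successors {w0, w3, w7}; ¬p → ¬q there: w0:F, w3:F, w7:T. ✗
w7: successors {w1, w3}; ¬p → ¬q there: w1:F, w3:F. ✗
Satisfying worlds: {w1}.
So □(¬p → ¬q) fails at the other 7 worlds.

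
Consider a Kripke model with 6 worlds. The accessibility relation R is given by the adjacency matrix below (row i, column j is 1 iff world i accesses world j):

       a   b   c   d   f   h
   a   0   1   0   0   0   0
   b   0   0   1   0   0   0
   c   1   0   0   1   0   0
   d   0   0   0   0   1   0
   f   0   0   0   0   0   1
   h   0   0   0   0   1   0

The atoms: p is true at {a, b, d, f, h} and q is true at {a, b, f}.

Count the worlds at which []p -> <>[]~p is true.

2

a: []p is T, <>[]~p is T. ✓
b: []p is F, <>[]~p is F. ✓
c: []p is T, <>[]~p is F. ✗
d: []p is T, <>[]~p is F. ✗
f: []p is T, <>[]~p is F. ✗
h: []p is T, <>[]~p is F. ✗
Satisfying worlds: {a, b}.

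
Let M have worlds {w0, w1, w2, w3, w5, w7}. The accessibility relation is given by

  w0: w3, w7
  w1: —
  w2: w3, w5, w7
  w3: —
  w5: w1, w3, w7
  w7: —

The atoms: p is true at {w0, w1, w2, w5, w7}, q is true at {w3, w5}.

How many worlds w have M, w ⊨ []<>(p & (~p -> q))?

3

w0: successors {w3, w7}; <>(p & (~p -> q)) there: w3:F, w7:F. ✗
w1: no successors, so []<>(p & (~p -> q)) holds vacuously. ✓
w2: successors {w3, w5, w7}; <>(p & (~p -> q)) there: w3:F, w5:T, w7:F. ✗
w3: no successors, so []<>(p & (~p -> q)) holds vacuously. ✓
w5: successors {w1, w3, w7}; <>(p & (~p -> q)) there: w1:F, w3:F, w7:F. ✗
w7: no successors, so []<>(p & (~p -> q)) holds vacuously. ✓
Satisfying worlds: {w1, w3, w7}.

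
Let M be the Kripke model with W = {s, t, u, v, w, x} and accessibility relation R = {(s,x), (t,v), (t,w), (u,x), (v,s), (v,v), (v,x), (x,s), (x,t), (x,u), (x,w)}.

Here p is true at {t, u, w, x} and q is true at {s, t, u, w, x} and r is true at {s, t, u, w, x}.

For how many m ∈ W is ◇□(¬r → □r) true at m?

5

s: successors {x}; □(¬r → □r) there: x:T. ✓
t: successors {v, w}; □(¬r → □r) there: v:F, w:T. ✓
u: successors {x}; □(¬r → □r) there: x:T. ✓
v: successors {s, v, x}; □(¬r → □r) there: s:T, v:F, x:T. ✓
w: no successors, so ◇□(¬r → □r) fails. ✗
x: successors {s, t, u, w}; □(¬r → □r) there: s:T, t:F, u:T, w:T. ✓
Satisfying worlds: {s, t, u, v, x}.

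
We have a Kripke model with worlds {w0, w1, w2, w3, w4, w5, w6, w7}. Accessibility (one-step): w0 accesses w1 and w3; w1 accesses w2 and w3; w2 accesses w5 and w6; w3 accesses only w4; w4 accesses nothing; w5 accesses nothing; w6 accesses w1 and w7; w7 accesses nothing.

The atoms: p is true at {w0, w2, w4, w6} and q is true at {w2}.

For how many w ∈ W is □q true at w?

3

w0: successors {w1, w3}; q there: w1:F, w3:F. ✗
w1: successors {w2, w3}; q there: w2:T, w3:F. ✗
w2: successors {w5, w6}; q there: w5:F, w6:F. ✗
w3: successors {w4}; q there: w4:F. ✗
w4: no successors, so □q holds vacuously. ✓
w5: no successors, so □q holds vacuously. ✓
w6: successors {w1, w7}; q there: w1:F, w7:F. ✗
w7: no successors, so □q holds vacuously. ✓
Satisfying worlds: {w4, w5, w7}.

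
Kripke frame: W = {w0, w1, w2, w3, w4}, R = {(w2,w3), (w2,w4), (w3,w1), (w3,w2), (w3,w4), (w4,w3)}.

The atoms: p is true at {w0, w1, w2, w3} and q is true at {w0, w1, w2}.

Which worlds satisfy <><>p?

w0: no successors, so <><>p fails. ✗
w1: no successors, so <><>p fails. ✗
w2: successors {w3, w4}; <>p there: w3:T, w4:T. ✓
w3: successors {w1, w2, w4}; <>p there: w1:F, w2:T, w4:T. ✓
w4: successors {w3}; <>p there: w3:T. ✓

{w2, w3, w4}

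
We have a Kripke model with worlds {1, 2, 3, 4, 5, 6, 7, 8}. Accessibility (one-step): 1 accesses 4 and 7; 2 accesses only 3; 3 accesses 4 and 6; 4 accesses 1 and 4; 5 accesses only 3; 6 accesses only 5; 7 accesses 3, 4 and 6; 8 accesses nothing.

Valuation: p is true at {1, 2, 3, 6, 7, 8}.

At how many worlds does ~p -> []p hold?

7

1: ~p is F, []p is F. ✓
2: ~p is F, []p is T. ✓
3: ~p is F, []p is F. ✓
4: ~p is T, []p is F. ✗
5: ~p is T, []p is T. ✓
6: ~p is F, []p is F. ✓
7: ~p is F, []p is F. ✓
8: ~p is F, []p is T. ✓
Satisfying worlds: {1, 2, 3, 5, 6, 7, 8}.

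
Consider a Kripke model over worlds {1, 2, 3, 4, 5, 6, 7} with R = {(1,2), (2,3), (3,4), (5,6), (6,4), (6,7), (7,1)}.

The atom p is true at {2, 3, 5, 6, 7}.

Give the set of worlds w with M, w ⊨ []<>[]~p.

1: successors {2}; <>[]~p there: 2:T. ✓
2: successors {3}; <>[]~p there: 3:T. ✓
3: successors {4}; <>[]~p there: 4:F. ✗
4: no successors, so []<>[]~p holds vacuously. ✓
5: successors {6}; <>[]~p there: 6:T. ✓
6: successors {4, 7}; <>[]~p there: 4:F, 7:F. ✗
7: successors {1}; <>[]~p there: 1:F. ✗

{1, 2, 4, 5}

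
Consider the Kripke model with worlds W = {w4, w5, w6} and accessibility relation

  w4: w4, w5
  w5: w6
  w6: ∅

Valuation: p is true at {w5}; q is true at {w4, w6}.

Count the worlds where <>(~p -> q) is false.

w4: successors {w4, w5}; ~p -> q there: w4:T, w5:T. ✓
w5: successors {w6}; ~p -> q there: w6:T. ✓
w6: no successors, so <>(~p -> q) fails. ✗
Satisfying worlds: {w4, w5}.
So <>(~p -> q) fails at the other 1 world.

1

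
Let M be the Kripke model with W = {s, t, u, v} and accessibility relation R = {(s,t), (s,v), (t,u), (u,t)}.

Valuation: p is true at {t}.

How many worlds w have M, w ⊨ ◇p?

s: successors {t, v}; p there: t:T, v:F. ✓
t: successors {u}; p there: u:F. ✗
u: successors {t}; p there: t:T. ✓
v: no successors, so ◇p fails. ✗
Satisfying worlds: {s, u}.

2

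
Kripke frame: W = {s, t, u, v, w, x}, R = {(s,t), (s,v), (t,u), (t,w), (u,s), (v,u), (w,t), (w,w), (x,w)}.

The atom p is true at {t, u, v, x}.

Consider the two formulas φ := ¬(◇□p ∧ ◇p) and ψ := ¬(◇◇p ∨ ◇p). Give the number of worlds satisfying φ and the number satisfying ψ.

For ¬(◇□p ∧ ◇p):
s: ◇□p ∧ ◇p is T. ✗
t: ◇□p ∧ ◇p is F. ✓
u: ◇□p ∧ ◇p is F. ✓
v: ◇□p ∧ ◇p is F. ✓
w: ◇□p ∧ ◇p is F. ✓
x: ◇□p ∧ ◇p is F. ✓
— 5 worlds.
For ¬(◇◇p ∨ ◇p):
s: ◇◇p ∨ ◇p is T. ✗
t: ◇◇p ∨ ◇p is T. ✗
u: ◇◇p ∨ ◇p is T. ✗
v: ◇◇p ∨ ◇p is T. ✗
w: ◇◇p ∨ ◇p is T. ✗
x: ◇◇p ∨ ◇p is T. ✗
— 0 worlds.

5 and 0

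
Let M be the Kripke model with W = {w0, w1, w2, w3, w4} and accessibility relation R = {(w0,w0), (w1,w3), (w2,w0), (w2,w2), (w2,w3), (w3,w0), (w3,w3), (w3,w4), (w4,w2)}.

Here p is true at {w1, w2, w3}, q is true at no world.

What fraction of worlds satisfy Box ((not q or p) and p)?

2/5

w0: successors {w0}; (not q or p) and p there: w0:F. ✗
w1: successors {w3}; (not q or p) and p there: w3:T. ✓
w2: successors {w0, w2, w3}; (not q or p) and p there: w0:F, w2:T, w3:T. ✗
w3: successors {w0, w3, w4}; (not q or p) and p there: w0:F, w3:T, w4:F. ✗
w4: successors {w2}; (not q or p) and p there: w2:T. ✓
That's 2 of 5 worlds, so 2/5.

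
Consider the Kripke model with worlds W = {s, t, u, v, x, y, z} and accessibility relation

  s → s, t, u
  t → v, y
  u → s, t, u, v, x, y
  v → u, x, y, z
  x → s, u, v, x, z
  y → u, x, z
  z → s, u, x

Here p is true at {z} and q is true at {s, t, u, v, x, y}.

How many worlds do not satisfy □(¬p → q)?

s: successors {s, t, u}; ¬p → q there: s:T, t:T, u:T. ✓
t: successors {v, y}; ¬p → q there: v:T, y:T. ✓
u: successors {s, t, u, v, x, y}; ¬p → q there: s:T, t:T, u:T, v:T, x:T, y:T. ✓
v: successors {u, x, y, z}; ¬p → q there: u:T, x:T, y:T, z:T. ✓
x: successors {s, u, v, x, z}; ¬p → q there: s:T, u:T, v:T, x:T, z:T. ✓
y: successors {u, x, z}; ¬p → q there: u:T, x:T, z:T. ✓
z: successors {s, u, x}; ¬p → q there: s:T, u:T, x:T. ✓
Satisfying worlds: {s, t, u, v, x, y, z}.
So □(¬p → q) fails at the other 0 worlds.

0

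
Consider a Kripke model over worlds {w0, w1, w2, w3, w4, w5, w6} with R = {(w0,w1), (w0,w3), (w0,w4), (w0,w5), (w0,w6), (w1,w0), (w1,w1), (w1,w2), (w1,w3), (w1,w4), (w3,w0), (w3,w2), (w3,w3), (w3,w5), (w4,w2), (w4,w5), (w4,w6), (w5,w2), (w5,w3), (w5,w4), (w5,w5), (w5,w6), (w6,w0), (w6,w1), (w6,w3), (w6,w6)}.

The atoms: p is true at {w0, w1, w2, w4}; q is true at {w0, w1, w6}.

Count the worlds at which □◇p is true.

3

w0: successors {w1, w3, w4, w5, w6}; ◇p there: w1:T, w3:T, w4:T, w5:T, w6:T. ✓
w1: successors {w0, w1, w2, w3, w4}; ◇p there: w0:T, w1:T, w2:F, w3:T, w4:T. ✗
w2: no successors, so □◇p holds vacuously. ✓
w3: successors {w0, w2, w3, w5}; ◇p there: w0:T, w2:F, w3:T, w5:T. ✗
w4: successors {w2, w5, w6}; ◇p there: w2:F, w5:T, w6:T. ✗
w5: successors {w2, w3, w4, w5, w6}; ◇p there: w2:F, w3:T, w4:T, w5:T, w6:T. ✗
w6: successors {w0, w1, w3, w6}; ◇p there: w0:T, w1:T, w3:T, w6:T. ✓
Satisfying worlds: {w0, w2, w6}.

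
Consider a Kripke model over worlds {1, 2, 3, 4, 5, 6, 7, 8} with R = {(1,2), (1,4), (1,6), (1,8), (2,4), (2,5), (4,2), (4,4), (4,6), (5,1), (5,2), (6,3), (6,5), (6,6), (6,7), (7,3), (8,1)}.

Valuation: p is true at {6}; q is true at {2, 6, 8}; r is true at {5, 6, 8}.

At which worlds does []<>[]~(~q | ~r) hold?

{3}

1: successors {2, 4, 6, 8}; <>[]~(~q | ~r) there: 2:F, 4:F, 6:T, 8:F. ✗
2: successors {4, 5}; <>[]~(~q | ~r) there: 4:F, 5:F. ✗
3: no successors, so []<>[]~(~q | ~r) holds vacuously. ✓
4: successors {2, 4, 6}; <>[]~(~q | ~r) there: 2:F, 4:F, 6:T. ✗
5: successors {1, 2}; <>[]~(~q | ~r) there: 1:F, 2:F. ✗
6: successors {3, 5, 6, 7}; <>[]~(~q | ~r) there: 3:F, 5:F, 6:T, 7:T. ✗
7: successors {3}; <>[]~(~q | ~r) there: 3:F. ✗
8: successors {1}; <>[]~(~q | ~r) there: 1:F. ✗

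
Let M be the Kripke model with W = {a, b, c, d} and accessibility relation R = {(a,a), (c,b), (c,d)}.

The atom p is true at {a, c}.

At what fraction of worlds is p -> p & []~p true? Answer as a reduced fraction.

3/4

a: p is T, p & []~p is F. ✗
b: p is F, p & []~p is F. ✓
c: p is T, p & []~p is T. ✓
d: p is F, p & []~p is F. ✓
That's 3 of 4 worlds, so 3/4.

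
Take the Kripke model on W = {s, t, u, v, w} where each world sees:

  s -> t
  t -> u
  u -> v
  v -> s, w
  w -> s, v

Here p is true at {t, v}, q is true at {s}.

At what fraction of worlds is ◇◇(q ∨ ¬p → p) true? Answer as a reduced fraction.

3/5

s: successors {t}; ◇(q ∨ ¬p → p) there: t:F. ✗
t: successors {u}; ◇(q ∨ ¬p → p) there: u:T. ✓
u: successors {v}; ◇(q ∨ ¬p → p) there: v:F. ✗
v: successors {s, w}; ◇(q ∨ ¬p → p) there: s:T, w:T. ✓
w: successors {s, v}; ◇(q ∨ ¬p → p) there: s:T, v:F. ✓
That's 3 of 5 worlds, so 3/5.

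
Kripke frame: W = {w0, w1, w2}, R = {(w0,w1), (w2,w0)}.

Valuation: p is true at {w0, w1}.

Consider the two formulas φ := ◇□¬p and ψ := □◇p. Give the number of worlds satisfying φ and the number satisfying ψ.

For ◇□¬p:
w0: successors {w1}; □¬p there: w1:T. ✓
w1: no successors, so ◇□¬p fails. ✗
w2: successors {w0}; □¬p there: w0:F. ✗
— 1 world.
For □◇p:
w0: successors {w1}; ◇p there: w1:F. ✗
w1: no successors, so □◇p holds vacuously. ✓
w2: successors {w0}; ◇p there: w0:T. ✓
— 2 worlds.

1 and 2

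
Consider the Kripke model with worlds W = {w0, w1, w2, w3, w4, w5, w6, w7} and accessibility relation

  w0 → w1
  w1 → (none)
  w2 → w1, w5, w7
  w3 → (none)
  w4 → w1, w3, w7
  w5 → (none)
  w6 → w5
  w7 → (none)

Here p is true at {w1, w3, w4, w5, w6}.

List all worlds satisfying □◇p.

{w1, w3, w5, w7}

w0: successors {w1}; ◇p there: w1:F. ✗
w1: no successors, so □◇p holds vacuously. ✓
w2: successors {w1, w5, w7}; ◇p there: w1:F, w5:F, w7:F. ✗
w3: no successors, so □◇p holds vacuously. ✓
w4: successors {w1, w3, w7}; ◇p there: w1:F, w3:F, w7:F. ✗
w5: no successors, so □◇p holds vacuously. ✓
w6: successors {w5}; ◇p there: w5:F. ✗
w7: no successors, so □◇p holds vacuously. ✓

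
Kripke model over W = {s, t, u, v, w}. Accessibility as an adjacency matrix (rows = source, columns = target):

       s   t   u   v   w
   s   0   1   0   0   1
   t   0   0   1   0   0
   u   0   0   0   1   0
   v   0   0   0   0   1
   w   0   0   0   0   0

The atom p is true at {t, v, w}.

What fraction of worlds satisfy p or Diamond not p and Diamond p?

s: p is F, Diamond not p and Diamond p is F. ✗
t: p is T, Diamond not p and Diamond p is F. ✓
u: p is F, Diamond not p and Diamond p is F. ✗
v: p is T, Diamond not p and Diamond p is F. ✓
w: p is T, Diamond not p and Diamond p is F. ✓
That's 3 of 5 worlds, so 3/5.

3/5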